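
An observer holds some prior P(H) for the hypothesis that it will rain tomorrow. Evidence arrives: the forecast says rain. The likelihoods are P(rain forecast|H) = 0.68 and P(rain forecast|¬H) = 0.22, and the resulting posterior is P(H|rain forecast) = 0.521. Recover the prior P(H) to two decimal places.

Bayes' rule in odds form gives O(H|E) = O(H)·[P(E|H)/P(E|¬H)], hence O(H) = O(H|E)/LR.
Posterior odds = 0.521/(1−0.521) = 1.0877. LR = 0.68/0.22 = 3.0909.
Prior odds = 1.0877/3.0909 = 0.3519, so P(H) = 0.3519/(1+0.3519) ≈ 0.26.

P(H) = 0.26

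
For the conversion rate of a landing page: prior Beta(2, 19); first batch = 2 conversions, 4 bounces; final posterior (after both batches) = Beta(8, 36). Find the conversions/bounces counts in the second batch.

Sequential conjugate updates are equivalent to a single update on the pooled data, so total successes = posterior α − prior α and total failures = posterior β − prior β.
Total across both batches: 8−2=6 conversions, 36−19=17 bounces.
Subtract the first batch: 6−2=4 conversions and 17−4=13 bounces.

4 conversions and 13 bounces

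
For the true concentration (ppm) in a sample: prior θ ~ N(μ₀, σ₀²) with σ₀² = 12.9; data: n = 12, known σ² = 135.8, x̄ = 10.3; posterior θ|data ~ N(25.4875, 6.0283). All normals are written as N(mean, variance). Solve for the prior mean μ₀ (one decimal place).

The posterior mean is a precision-weighted average: μ_n = (τ₀μ₀ + τ_data·x̄)/(τ₀+τ_data), with τ₀=1/σ₀² and τ_data=n/σ².
Here τ₀ = 1/12.9 = 0.077519 and τ_data = 12/135.8 = 0.088365, so τ_n = 0.165884.
Rearranging for μ₀: μ₀ = (μ_n·τ_n − τ_data·x̄)/τ₀ = (25.4875·0.165884 − 0.088365·10.3) / 0.077519 = 3.317809/0.077519 ≈ 42.8.

μ₀ = 42.8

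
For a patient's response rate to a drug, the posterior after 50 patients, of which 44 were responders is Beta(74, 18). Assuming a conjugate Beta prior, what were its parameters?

Beta(30, 12)

A Beta(a, b) prior with s successes and f failures in binomial data gives a Beta(a+s, b+f) posterior.
Subtract the data counts: 74−44=30, 18−6=12.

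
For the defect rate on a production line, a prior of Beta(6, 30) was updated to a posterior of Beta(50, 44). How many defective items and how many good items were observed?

Beta is conjugate to the binomial likelihood: posterior = Beta(α+s, β+f).
So s = 50 − 6 = 44 and f = 44 − 30 = 14.

44 defective items and 14 good items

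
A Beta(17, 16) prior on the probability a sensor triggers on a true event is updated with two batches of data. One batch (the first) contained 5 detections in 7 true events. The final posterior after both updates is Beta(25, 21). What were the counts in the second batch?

3 detections and 3 misses

Sequential conjugate updates are equivalent to a single update on the pooled data, so total successes = posterior α − prior α and total failures = posterior β − prior β.
Total across both batches: 25−17=8 detections, 21−16=5 misses.
Subtract the first batch: 8−5=3 detections and 5−2=3 misses.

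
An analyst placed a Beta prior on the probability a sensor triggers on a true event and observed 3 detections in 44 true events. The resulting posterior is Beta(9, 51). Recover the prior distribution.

Beta(6, 10)

A Beta(α, β) prior with s successes and f failures in binomial data gives a Beta(α+s, β+f) posterior.
So α = 9 − 3 = 6 and β = 51 − 41 = 10.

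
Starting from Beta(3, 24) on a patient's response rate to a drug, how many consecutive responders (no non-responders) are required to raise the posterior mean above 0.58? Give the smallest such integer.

After k responders and 0 non-responders the posterior is Beta(3+k, 24), with mean (3+k)/(3+24+k).
Set (3+k)/(27+k) > 0.58 and solve: k > (0.58·27 − 3)/(1 − 0.58) = 30.143.
The smallest integer exceeding 30.143 is 31.

k = 31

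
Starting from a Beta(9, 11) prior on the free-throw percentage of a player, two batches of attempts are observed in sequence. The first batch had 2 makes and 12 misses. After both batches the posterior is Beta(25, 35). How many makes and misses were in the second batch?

14 makes and 12 misses

Sequential conjugate updates are equivalent to a single update on the pooled data, so total successes = posterior α − prior α and total failures = posterior β − prior β.
Total across both batches: 25−9=16 makes, 35−11=24 misses.
Subtract the first batch: 16−2=14 makes and 24−12=12 misses.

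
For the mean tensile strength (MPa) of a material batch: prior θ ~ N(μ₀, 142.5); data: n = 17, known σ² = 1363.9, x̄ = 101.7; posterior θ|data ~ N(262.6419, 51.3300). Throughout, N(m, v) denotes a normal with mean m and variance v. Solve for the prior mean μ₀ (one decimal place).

μ₀ = 548.5

The posterior mean is a precision-weighted average: μ_n = (τ₀μ₀ + τ_data·x̄)/(τ₀+τ_data), with τ₀=1/σ₀² and τ_data=n/σ².
Here τ₀ = 1/142.5 = 0.007018 and τ_data = 17/1363.9 = 0.012464, so τ_n = 0.019482.
Rearranging for μ₀: μ₀ = (μ_n·τ_n − τ_data·x̄)/τ₀ = (262.6419·0.019482 − 0.012464·101.7) / 0.007018 = 3.849201/0.007018 ≈ 548.5.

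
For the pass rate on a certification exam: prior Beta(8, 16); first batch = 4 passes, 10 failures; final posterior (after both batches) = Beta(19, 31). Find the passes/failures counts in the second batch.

Because Beta–binomial updating is additive in the counts, the combined data contributed (α_post−α_prior, β_post−β_prior) successes and failures.
Total across both batches: 19−8=11 passes, 31−16=15 failures.
Subtract the first batch: 11−4=7 passes and 15−10=5 failures.

7 passes and 5 failures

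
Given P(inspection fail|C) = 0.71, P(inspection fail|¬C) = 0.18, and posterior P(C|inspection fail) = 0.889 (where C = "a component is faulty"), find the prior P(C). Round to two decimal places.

In odds form, posterior odds = prior odds × likelihood ratio, so prior odds = posterior odds ÷ LR.
Posterior odds = 0.889/(1−0.889) = 8.0090. LR = 0.71/0.18 = 3.9444.
Prior odds = 8.0090/3.9444 = 2.0305, so P(C) = 2.0305/(1+2.0305) ≈ 0.67.

P(C) = 0.67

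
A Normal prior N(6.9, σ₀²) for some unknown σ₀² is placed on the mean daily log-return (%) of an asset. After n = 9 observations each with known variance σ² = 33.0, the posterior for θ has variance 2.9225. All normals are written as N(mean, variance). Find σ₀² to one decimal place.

For the Normal–Normal model with known σ², precisions add: τ_n = τ₀ + n/σ².
So 1/σ₀² = 1/2.9225 − 9/33.0 = 0.342173 − 0.272727 = 0.069446.
Hence σ₀² = 1/0.069446 ≈ 14.4.

σ₀² = 14.4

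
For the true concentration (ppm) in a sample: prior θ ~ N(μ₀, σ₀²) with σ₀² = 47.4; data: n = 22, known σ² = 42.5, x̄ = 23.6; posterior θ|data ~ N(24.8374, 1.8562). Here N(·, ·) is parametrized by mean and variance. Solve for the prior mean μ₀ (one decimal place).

μ₀ = 55.2

The posterior mean is a precision-weighted average: μ_n = (τ₀μ₀ + τ_data·x̄)/(τ₀+τ_data), with τ₀=1/σ₀² and τ_data=n/σ².
Here τ₀ = 1/47.4 = 0.021097 and τ_data = 22/42.5 = 0.517647, so τ_n = 0.538744.
Rearranging for μ₀: μ₀ = (μ_n·τ_n − τ_data·x̄)/τ₀ = (24.8374·0.538744 − 0.517647·23.6) / 0.021097 = 1.164531/0.021097 ≈ 55.2.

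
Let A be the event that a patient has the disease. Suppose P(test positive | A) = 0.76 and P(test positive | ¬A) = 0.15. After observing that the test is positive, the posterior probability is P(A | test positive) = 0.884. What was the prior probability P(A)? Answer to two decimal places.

In odds form, posterior odds = prior odds × likelihood ratio, so prior odds = posterior odds ÷ LR.
Posterior odds = 0.884/(1−0.884) = 7.6207. LR = 0.76/0.15 = 5.0667.
Prior odds = 7.6207/5.0667 = 1.5041, so P(A) = 1.5041/(1+1.5041) ≈ 0.60.

P(A) = 0.60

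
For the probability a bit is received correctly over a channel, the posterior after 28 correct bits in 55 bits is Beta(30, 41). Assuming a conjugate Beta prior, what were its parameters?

Beta(2, 14)

Beta is conjugate to the binomial likelihood: posterior = Beta(a+s, b+f).
So a = 30 − 28 = 2 and b = 41 − 27 = 14.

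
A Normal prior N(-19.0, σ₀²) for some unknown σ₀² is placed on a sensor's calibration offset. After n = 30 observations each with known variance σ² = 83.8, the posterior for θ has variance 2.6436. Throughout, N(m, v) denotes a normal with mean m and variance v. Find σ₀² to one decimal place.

σ₀² = 49.3

Posterior precision equals prior precision plus data precision: 1/σ_n² = 1/σ₀² + n/σ².
So 1/σ₀² = 1/2.6436 − 30/83.8 = 0.378272 − 0.357995 = 0.020277.
Hence σ₀² = 1/0.020277 ≈ 49.3.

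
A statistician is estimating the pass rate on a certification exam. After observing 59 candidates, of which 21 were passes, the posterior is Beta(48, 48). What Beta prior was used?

Beta(27, 10)

Beta is conjugate to the binomial likelihood: posterior = Beta(a+s, b+f).
So a = 48 − 21 = 27 and b = 48 − 38 = 10.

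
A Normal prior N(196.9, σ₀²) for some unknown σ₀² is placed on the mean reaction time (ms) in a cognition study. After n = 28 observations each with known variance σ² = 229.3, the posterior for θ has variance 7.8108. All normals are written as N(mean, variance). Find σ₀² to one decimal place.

σ₀² = 169.0

Posterior precision equals prior precision plus data precision: 1/σ_n² = 1/σ₀² + n/σ².
So 1/σ₀² = 1/7.8108 − 28/229.3 = 0.128028 − 0.122111 = 0.005917.
Hence σ₀² = 1/0.005917 ≈ 169.0.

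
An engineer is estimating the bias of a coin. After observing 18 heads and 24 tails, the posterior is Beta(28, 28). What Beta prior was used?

Beta is conjugate to the binomial likelihood: posterior = Beta(a+s, b+f).
So a = 28 − 18 = 10 and b = 28 − 24 = 4.

Beta(10, 4)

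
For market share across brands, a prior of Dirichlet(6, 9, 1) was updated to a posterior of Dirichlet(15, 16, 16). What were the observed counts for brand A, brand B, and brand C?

For a Dirichlet(α) prior with multinomial counts c, the posterior is Dirichlet(α + c) componentwise.
Counts are posterior − prior componentwise: 15−6=9, 16−9=7, 16−1=15.

counts (9, 7, 15)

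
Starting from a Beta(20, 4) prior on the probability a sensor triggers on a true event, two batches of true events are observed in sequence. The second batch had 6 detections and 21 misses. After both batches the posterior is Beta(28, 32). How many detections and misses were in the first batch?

2 detections and 7 misses

Sequential conjugate updates are equivalent to a single update on the pooled data, so total successes = posterior α − prior α and total failures = posterior β − prior β.
Total across both batches: 28−20=8 detections, 32−4=28 misses.
Subtract the second batch: 8−6=2 detections and 28−21=7 misses.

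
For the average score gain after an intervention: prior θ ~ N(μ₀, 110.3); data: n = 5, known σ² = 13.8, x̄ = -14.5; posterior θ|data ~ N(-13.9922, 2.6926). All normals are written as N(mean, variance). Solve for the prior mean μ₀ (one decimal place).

The posterior mean is a precision-weighted average: μ_n = (τ₀μ₀ + τ_data·x̄)/(τ₀+τ_data), with τ₀=1/σ₀² and τ_data=n/σ².
Here τ₀ = 1/110.3 = 0.009066 and τ_data = 5/13.8 = 0.362319, so τ_n = 0.371385.
Rearranging for μ₀: μ₀ = (μ_n·τ_n − τ_data·x̄)/τ₀ = (-13.9922·0.371385 − 0.362319·-14.5) / 0.009066 = 0.057132/0.009066 ≈ 6.3.

μ₀ = 6.3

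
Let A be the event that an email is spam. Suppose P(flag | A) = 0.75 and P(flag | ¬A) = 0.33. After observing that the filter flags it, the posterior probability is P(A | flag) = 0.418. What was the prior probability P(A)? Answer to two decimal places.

In odds form, posterior odds = prior odds × likelihood ratio, so prior odds = posterior odds ÷ LR.
Posterior odds = 0.418/(1−0.418) = 0.7182. LR = 0.75/0.33 = 2.2727.
Prior odds = 0.7182/2.2727 = 0.3160, so P(A) = 0.3160/(1+0.3160) ≈ 0.24.

P(A) = 0.24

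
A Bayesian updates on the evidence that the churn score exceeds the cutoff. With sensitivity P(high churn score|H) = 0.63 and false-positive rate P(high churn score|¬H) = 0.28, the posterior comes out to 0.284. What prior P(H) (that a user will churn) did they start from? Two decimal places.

P(H) = 0.15

In odds form, posterior odds = prior odds × likelihood ratio, so prior odds = posterior odds ÷ LR.
Posterior odds = 0.284/(1−0.284) = 0.3966. LR = 0.63/0.28 = 2.2500.
Prior odds = 0.3966/2.2500 = 0.1763, so P(H) = 0.1763/(1+0.1763) ≈ 0.15.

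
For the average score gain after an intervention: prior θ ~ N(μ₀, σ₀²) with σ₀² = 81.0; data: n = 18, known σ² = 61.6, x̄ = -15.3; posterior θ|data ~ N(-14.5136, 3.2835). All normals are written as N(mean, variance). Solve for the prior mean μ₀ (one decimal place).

With known observation variance, the Normal–Normal posterior has precision τ_n = τ₀ + n/σ² and mean μ_n = (τ₀μ₀ + (n/σ²)x̄)/τ_n.
Here τ₀ = 1/81.0 = 0.012346 and τ_data = 18/61.6 = 0.292208, so τ_n = 0.304554.
Rearranging for μ₀: μ₀ = (μ_n·τ_n − τ_data·x̄)/τ₀ = (-14.5136·0.304554 − 0.292208·-15.3) / 0.012346 = 0.050607/0.012346 ≈ 4.1.

μ₀ = 4.1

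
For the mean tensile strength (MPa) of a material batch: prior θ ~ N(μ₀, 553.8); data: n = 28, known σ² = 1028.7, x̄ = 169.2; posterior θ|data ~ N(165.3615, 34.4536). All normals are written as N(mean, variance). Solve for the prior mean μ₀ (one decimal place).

μ₀ = 107.5

With known observation variance, the Normal–Normal posterior has precision τ_n = τ₀ + n/σ² and mean μ_n = (τ₀μ₀ + (n/σ²)x̄)/τ_n.
Here τ₀ = 1/553.8 = 0.001806 and τ_data = 28/1028.7 = 0.027219, so τ_n = 0.029025.
Rearranging for μ₀: μ₀ = (μ_n·τ_n − τ_data·x̄)/τ₀ = (165.3615·0.029025 − 0.027219·169.2) / 0.001806 = 0.194163/0.001806 ≈ 107.5.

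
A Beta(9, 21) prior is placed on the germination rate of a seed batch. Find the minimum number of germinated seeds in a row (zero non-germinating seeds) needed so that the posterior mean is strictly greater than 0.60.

After k germinated seeds and 0 non-germinating seeds the posterior is Beta(9+k, 21), with mean (9+k)/(9+21+k).
Set (9+k)/(30+k) > 0.60 and solve: k > (0.60·30 − 9)/(1 − 0.60) = 22.500.
The smallest integer exceeding 22.500 is 23, and checking k=23: (32)/(53) = 0.6038 > 0.60.

k = 23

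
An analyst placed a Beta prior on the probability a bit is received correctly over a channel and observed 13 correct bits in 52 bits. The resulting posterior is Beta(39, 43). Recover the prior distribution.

Beta is conjugate to the binomial likelihood: posterior = Beta(a+s, b+f).
So a = 39 − 13 = 26 and b = 43 − 39 = 4.

Beta(26, 4)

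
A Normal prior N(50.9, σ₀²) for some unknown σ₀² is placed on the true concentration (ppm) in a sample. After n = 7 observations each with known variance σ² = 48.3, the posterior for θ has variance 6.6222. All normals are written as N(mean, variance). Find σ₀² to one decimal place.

σ₀² = 164.5

Posterior precision equals prior precision plus data precision: 1/σ_n² = 1/σ₀² + n/σ².
So 1/σ₀² = 1/6.6222 − 7/48.3 = 0.151007 − 0.144928 = 0.006079.
Hence σ₀² = 1/0.006079 ≈ 164.5.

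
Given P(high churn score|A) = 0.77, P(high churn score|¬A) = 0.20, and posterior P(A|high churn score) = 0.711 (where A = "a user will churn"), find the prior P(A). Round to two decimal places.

Bayes' rule in odds form gives O(A|E) = O(A)·[P(E|A)/P(E|¬A)], hence O(A) = O(A|E)/LR.
Posterior odds = 0.711/(1−0.711) = 2.4602. LR = 0.77/0.20 = 3.8500.
Prior odds = 2.4602/3.8500 = 0.6390, so P(A) = 0.6390/(1+0.6390) ≈ 0.39.

P(A) = 0.39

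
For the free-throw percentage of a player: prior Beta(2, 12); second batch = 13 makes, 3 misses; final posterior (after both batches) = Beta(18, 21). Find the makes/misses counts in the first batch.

3 makes and 6 misses

Sequential conjugate updates are equivalent to a single update on the pooled data, so total successes = posterior α − prior α and total failures = posterior β − prior β.
Total across both batches: 18−2=16 makes, 21−12=9 misses.
Subtract the second batch: 16−13=3 makes and 9−3=6 misses.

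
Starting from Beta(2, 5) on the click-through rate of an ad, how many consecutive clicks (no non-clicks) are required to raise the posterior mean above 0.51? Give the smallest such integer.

After k clicks and 0 non-clicks the posterior is Beta(2+k, 5), with mean (2+k)/(2+5+k).
Set (2+k)/(7+k) > 0.51 and solve: k > (0.51·7 − 2)/(1 − 0.51) = 3.204.
The smallest integer exceeding 3.204 is 4.

k = 4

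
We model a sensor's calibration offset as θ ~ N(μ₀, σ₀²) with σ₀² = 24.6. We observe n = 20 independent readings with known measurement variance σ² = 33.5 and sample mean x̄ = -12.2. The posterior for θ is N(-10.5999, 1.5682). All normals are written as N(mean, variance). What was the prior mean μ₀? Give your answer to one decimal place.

μ₀ = 12.9

With known observation variance, the Normal–Normal posterior has precision τ_n = τ₀ + n/σ² and mean μ_n = (τ₀μ₀ + (n/σ²)x̄)/τ_n.
Here τ₀ = 1/24.6 = 0.040650 and τ_data = 20/33.5 = 0.597015, so τ_n = 0.637665.
Rearranging for μ₀: μ₀ = (μ_n·τ_n − τ_data·x̄)/τ₀ = (-10.5999·0.637665 − 0.597015·-12.2) / 0.040650 = 0.524398/0.040650 ≈ 12.9.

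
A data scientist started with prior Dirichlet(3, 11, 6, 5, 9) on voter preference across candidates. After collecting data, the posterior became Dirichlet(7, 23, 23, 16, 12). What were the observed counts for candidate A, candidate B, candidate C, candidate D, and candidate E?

For a Dirichlet(α) prior with multinomial counts c, the posterior is Dirichlet(α + c) componentwise.
Counts are posterior − prior componentwise: 7−3=4, 23−11=12, 23−6=17, 16−5=11, 12−9=3.

counts (4, 12, 17, 11, 3)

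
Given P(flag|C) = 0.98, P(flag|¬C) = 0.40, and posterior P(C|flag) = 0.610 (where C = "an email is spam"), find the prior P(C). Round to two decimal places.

P(C) = 0.39

In odds form, posterior odds = prior odds × likelihood ratio, so prior odds = posterior odds ÷ LR.
Posterior odds = 0.610/(1−0.610) = 1.5641. LR = 0.98/0.40 = 2.4500.
Prior odds = 1.5641/2.4500 = 0.6384, so P(C) = 0.6384/(1+0.6384) ≈ 0.39.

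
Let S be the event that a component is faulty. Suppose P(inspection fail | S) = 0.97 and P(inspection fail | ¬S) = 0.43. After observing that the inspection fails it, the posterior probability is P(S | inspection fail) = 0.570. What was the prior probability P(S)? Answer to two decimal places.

Bayes' rule in odds form gives O(S|E) = O(S)·[P(E|S)/P(E|¬S)], hence O(S) = O(S|E)/LR.
Posterior odds = 0.570/(1−0.570) = 1.3256. LR = 0.97/0.43 = 2.2558.
Prior odds = 1.3256/2.2558 = 0.5876, so P(S) = 0.5876/(1+0.5876) ≈ 0.37.

P(S) = 0.37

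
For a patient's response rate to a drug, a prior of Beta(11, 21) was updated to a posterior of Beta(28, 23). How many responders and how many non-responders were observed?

A Beta(α, β) prior with s successes and f failures in binomial data gives a Beta(α+s, β+f) posterior.
So s = 28 − 11 = 17 and f = 23 − 21 = 2.

17 responders and 2 non-responders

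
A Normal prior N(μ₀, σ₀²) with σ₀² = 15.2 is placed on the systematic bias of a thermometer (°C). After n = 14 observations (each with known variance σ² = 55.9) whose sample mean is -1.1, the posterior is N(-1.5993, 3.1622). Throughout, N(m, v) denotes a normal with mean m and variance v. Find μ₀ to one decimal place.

With known observation variance, the Normal–Normal posterior has precision τ_n = τ₀ + n/σ² and mean μ_n = (τ₀μ₀ + (n/σ²)x̄)/τ_n.
Here τ₀ = 1/15.2 = 0.065789 and τ_data = 14/55.9 = 0.250447, so τ_n = 0.316236.
Rearranging for μ₀: μ₀ = (μ_n·τ_n − τ_data·x̄)/τ₀ = (-1.5993·0.316236 − 0.250447·-1.1) / 0.065789 = -0.230265/0.065789 ≈ -3.5.

μ₀ = -3.5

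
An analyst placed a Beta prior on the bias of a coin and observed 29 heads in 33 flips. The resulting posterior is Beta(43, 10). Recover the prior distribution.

A Beta(a, b) prior with s successes and f failures in binomial data gives a Beta(a+s, b+f) posterior.
So a = 43 − 29 = 14 and b = 10 − 4 = 6.

Beta(14, 6)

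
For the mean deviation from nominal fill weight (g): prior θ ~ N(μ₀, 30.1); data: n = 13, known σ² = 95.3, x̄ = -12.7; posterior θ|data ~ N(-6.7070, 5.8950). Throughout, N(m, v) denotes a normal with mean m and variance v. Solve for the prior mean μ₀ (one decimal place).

μ₀ = 17.9

The posterior mean is a precision-weighted average: μ_n = (τ₀μ₀ + τ_data·x̄)/(τ₀+τ_data), with τ₀=1/σ₀² and τ_data=n/σ².
Here τ₀ = 1/30.1 = 0.033223 and τ_data = 13/95.3 = 0.136411, so τ_n = 0.169634.
Rearranging for μ₀: μ₀ = (μ_n·τ_n − τ_data·x̄)/τ₀ = (-6.7070·0.169634 − 0.136411·-12.7) / 0.033223 = 0.594684/0.033223 ≈ 17.9.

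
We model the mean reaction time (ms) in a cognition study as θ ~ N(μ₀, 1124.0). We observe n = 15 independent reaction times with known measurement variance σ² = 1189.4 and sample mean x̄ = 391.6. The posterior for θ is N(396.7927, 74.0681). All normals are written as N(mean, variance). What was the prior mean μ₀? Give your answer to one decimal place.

μ₀ = 470.4

The posterior mean is a precision-weighted average: μ_n = (τ₀μ₀ + τ_data·x̄)/(τ₀+τ_data), with τ₀=1/σ₀² and τ_data=n/σ².
Here τ₀ = 1/1124.0 = 0.000890 and τ_data = 15/1189.4 = 0.012611, so τ_n = 0.013501.
Rearranging for μ₀: μ₀ = (μ_n·τ_n − τ_data·x̄)/τ₀ = (396.7927·0.013501 − 0.012611·391.6) / 0.000890 = 0.418631/0.000890 ≈ 470.4.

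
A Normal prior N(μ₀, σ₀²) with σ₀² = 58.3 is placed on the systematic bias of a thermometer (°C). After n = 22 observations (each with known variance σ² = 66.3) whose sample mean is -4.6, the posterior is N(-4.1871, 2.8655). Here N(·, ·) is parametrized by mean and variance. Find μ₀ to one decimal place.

The posterior mean is a precision-weighted average: μ_n = (τ₀μ₀ + τ_data·x̄)/(τ₀+τ_data), with τ₀=1/σ₀² and τ_data=n/σ².
Here τ₀ = 1/58.3 = 0.017153 and τ_data = 22/66.3 = 0.331825, so τ_n = 0.348978.
Rearranging for μ₀: μ₀ = (μ_n·τ_n − τ_data·x̄)/τ₀ = (-4.1871·0.348978 − 0.331825·-4.6) / 0.017153 = 0.065189/0.017153 ≈ 3.8.

μ₀ = 3.8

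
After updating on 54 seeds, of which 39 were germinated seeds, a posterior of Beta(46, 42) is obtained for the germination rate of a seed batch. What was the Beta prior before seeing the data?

Beta(7, 27)

Beta is conjugate to the binomial likelihood: posterior = Beta(α+s, β+f).
So α = 46 − 39 = 7 and β = 42 − 15 = 27.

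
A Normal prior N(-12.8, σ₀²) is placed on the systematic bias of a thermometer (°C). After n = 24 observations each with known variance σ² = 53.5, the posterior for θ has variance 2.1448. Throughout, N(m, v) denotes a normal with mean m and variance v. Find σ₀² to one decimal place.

σ₀² = 56.7

For the Normal–Normal model with known σ², precisions add: τ_n = τ₀ + n/σ².
So 1/σ₀² = 1/2.1448 − 24/53.5 = 0.466244 − 0.448598 = 0.017646.
Hence σ₀² = 1/0.017646 ≈ 56.7.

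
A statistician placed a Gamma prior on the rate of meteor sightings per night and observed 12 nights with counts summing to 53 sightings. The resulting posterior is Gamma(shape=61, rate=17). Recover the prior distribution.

Gamma(shape=8, rate=5)

Gamma–Poisson conjugacy: posterior shape = α + Σxᵢ, posterior rate = β + n.
So α = 61 − 53 = 8 and β = 17 − 12 = 5.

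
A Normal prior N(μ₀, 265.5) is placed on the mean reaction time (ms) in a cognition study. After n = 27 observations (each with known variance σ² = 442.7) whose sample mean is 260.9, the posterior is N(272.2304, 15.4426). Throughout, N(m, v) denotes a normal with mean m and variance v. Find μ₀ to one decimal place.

μ₀ = 455.7

With known observation variance, the Normal–Normal posterior has precision τ_n = τ₀ + n/σ² and mean μ_n = (τ₀μ₀ + (n/σ²)x̄)/τ_n.
Here τ₀ = 1/265.5 = 0.003766 and τ_data = 27/442.7 = 0.060989, so τ_n = 0.064755.
Rearranging for μ₀: μ₀ = (μ_n·τ_n − τ_data·x̄)/τ₀ = (272.2304·0.064755 − 0.060989·260.9) / 0.003766 = 1.716249/0.003766 ≈ 455.7.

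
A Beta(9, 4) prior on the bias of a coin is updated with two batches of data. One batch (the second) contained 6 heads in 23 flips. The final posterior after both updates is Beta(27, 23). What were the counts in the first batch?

12 heads and 2 tails

Because Beta–binomial updating is additive in the counts, the combined data contributed (α_post−α_prior, β_post−β_prior) successes and failures.
Total across both batches: 27−9=18 heads, 23−4=19 tails.
Subtract the second batch: 18−6=12 heads and 19−17=2 tails.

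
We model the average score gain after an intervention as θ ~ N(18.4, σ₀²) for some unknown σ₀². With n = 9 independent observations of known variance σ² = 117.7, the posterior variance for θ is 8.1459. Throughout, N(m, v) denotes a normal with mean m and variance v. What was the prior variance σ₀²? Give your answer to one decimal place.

Posterior precision equals prior precision plus data precision: 1/σ_n² = 1/σ₀² + n/σ².
So 1/σ₀² = 1/8.1459 − 9/117.7 = 0.122761 − 0.076466 = 0.046295.
Hence σ₀² = 1/0.046295 ≈ 21.6.

σ₀² = 21.6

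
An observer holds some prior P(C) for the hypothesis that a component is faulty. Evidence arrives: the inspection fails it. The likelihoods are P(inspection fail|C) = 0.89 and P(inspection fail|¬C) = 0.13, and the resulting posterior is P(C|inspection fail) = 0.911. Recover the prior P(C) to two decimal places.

In odds form, posterior odds = prior odds × likelihood ratio, so prior odds = posterior odds ÷ LR.
Posterior odds = 0.911/(1−0.911) = 10.2360. LR = 0.89/0.13 = 6.8462.
Prior odds = 10.2360/6.8462 = 1.4951, so P(C) = 1.4951/(1+1.4951) ≈ 0.60.

P(C) = 0.60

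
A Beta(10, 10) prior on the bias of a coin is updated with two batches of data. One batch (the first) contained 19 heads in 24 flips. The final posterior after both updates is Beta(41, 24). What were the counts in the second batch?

12 heads and 9 tails

Sequential conjugate updates are equivalent to a single update on the pooled data, so total successes = posterior α − prior α and total failures = posterior β − prior β.
Total across both batches: 41−10=31 heads, 24−10=14 tails.
Subtract the first batch: 31−19=12 heads and 14−5=9 tails.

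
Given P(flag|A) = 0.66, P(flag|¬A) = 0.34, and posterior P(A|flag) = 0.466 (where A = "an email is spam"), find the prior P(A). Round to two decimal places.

Bayes' rule in odds form gives O(A|E) = O(A)·[P(E|A)/P(E|¬A)], hence O(A) = O(A|E)/LR.
Posterior odds = 0.466/(1−0.466) = 0.8727. LR = 0.66/0.34 = 1.9412.
Prior odds = 0.8727/1.9412 = 0.4496, so P(A) = 0.4496/(1+0.4496) ≈ 0.31.

P(A) = 0.31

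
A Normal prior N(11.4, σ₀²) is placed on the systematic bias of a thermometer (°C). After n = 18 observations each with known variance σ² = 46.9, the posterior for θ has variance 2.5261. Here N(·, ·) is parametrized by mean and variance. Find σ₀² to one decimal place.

σ₀² = 82.8

For the Normal–Normal model with known σ², precisions add: τ_n = τ₀ + n/σ².
So 1/σ₀² = 1/2.5261 − 18/46.9 = 0.395867 − 0.383795 = 0.012072.
Hence σ₀² = 1/0.012072 ≈ 82.8.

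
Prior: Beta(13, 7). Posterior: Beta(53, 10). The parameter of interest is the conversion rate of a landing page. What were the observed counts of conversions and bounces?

40 conversions and 3 bounces

A Beta(a, b) prior with s successes and f failures in binomial data gives a Beta(a+s, b+f) posterior.
So s = 53 − 13 = 40 and f = 10 − 7 = 3.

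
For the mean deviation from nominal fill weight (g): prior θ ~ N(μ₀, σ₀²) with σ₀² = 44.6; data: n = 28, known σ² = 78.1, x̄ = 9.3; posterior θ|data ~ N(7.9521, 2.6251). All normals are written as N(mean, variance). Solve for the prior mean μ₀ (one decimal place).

μ₀ = -13.6

The posterior mean is a precision-weighted average: μ_n = (τ₀μ₀ + τ_data·x̄)/(τ₀+τ_data), with τ₀=1/σ₀² and τ_data=n/σ².
Here τ₀ = 1/44.6 = 0.022422 and τ_data = 28/78.1 = 0.358515, so τ_n = 0.380937.
Rearranging for μ₀: μ₀ = (μ_n·τ_n − τ_data·x̄)/τ₀ = (7.9521·0.380937 − 0.358515·9.3) / 0.022422 = -0.304940/0.022422 ≈ -13.6.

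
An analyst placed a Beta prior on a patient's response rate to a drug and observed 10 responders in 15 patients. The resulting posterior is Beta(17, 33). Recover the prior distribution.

Beta is conjugate to the binomial likelihood: posterior = Beta(α+s, β+f).
So α = 17 − 10 = 7 and β = 33 − 5 = 28.

Beta(7, 28)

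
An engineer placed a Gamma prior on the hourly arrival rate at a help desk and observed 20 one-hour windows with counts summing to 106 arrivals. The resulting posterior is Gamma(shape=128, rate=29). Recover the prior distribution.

Gamma–Poisson conjugacy: posterior shape = α + Σxᵢ, posterior rate = β + n.
So α = 128 − 106 = 22 and β = 29 − 20 = 9.

Gamma(shape=22, rate=9)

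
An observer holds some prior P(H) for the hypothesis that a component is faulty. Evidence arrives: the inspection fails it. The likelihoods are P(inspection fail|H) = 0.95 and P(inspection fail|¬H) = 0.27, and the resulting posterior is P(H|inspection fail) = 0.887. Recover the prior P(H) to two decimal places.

P(H) = 0.69

In odds form, posterior odds = prior odds × likelihood ratio, so prior odds = posterior odds ÷ LR.
Posterior odds = 0.887/(1−0.887) = 7.8496. LR = 0.95/0.27 = 3.5185.
Prior odds = 7.8496/3.5185 = 2.2310, so P(H) = 2.2310/(1+2.2310) ≈ 0.69.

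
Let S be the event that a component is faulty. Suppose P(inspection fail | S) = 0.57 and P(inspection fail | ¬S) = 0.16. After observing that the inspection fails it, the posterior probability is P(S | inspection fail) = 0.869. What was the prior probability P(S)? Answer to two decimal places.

Bayes' rule in odds form gives O(S|E) = O(S)·[P(E|S)/P(E|¬S)], hence O(S) = O(S|E)/LR.
Posterior odds = 0.869/(1−0.869) = 6.6336. LR = 0.57/0.16 = 3.5625.
Prior odds = 6.6336/3.5625 = 1.8621, so P(S) = 1.8621/(1+1.8621) ≈ 0.65.

P(S) = 0.65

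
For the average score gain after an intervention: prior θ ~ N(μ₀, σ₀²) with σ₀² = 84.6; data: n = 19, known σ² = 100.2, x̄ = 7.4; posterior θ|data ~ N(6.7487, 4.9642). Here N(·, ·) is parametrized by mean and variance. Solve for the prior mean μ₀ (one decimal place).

μ₀ = -3.7

The posterior mean is a precision-weighted average: μ_n = (τ₀μ₀ + τ_data·x̄)/(τ₀+τ_data), with τ₀=1/σ₀² and τ_data=n/σ².
Here τ₀ = 1/84.6 = 0.011820 and τ_data = 19/100.2 = 0.189621, so τ_n = 0.201441.
Rearranging for μ₀: μ₀ = (μ_n·τ_n − τ_data·x̄)/τ₀ = (6.7487·0.201441 − 0.189621·7.4) / 0.011820 = -0.043731/0.011820 ≈ -3.7.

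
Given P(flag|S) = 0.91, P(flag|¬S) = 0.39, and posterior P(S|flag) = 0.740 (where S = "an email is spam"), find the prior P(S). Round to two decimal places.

Bayes' rule in odds form gives O(S|E) = O(S)·[P(E|S)/P(E|¬S)], hence O(S) = O(S|E)/LR.
Posterior odds = 0.740/(1−0.740) = 2.8462. LR = 0.91/0.39 = 2.3333.
Prior odds = 2.8462/2.3333 = 1.2198, so P(S) = 1.2198/(1+1.2198) ≈ 0.55.

P(S) = 0.55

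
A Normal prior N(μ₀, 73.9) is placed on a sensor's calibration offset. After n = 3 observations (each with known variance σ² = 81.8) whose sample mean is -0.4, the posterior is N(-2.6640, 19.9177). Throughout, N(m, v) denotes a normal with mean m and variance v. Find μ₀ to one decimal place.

The posterior mean is a precision-weighted average: μ_n = (τ₀μ₀ + τ_data·x̄)/(τ₀+τ_data), with τ₀=1/σ₀² and τ_data=n/σ².
Here τ₀ = 1/73.9 = 0.013532 and τ_data = 3/81.8 = 0.036675, so τ_n = 0.050207.
Rearranging for μ₀: μ₀ = (μ_n·τ_n − τ_data·x̄)/τ₀ = (-2.6640·0.050207 − 0.036675·-0.4) / 0.013532 = -0.119081/0.013532 ≈ -8.8.

μ₀ = -8.8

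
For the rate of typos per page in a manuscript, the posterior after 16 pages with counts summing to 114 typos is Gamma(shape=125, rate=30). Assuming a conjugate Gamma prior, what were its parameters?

Gamma–Poisson conjugacy: posterior shape = α + Σxᵢ, posterior rate = β + n.
So α = 125 − 114 = 11 and β = 30 − 16 = 14.

Gamma(shape=11, rate=14)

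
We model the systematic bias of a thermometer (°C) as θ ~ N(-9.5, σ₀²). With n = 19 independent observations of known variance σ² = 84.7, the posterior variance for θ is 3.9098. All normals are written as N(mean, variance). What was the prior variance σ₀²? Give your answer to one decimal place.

σ₀² = 31.8

For the Normal–Normal model with known σ², precisions add: τ_n = τ₀ + n/σ².
So 1/σ₀² = 1/3.9098 − 19/84.7 = 0.255768 − 0.224321 = 0.031447.
Hence σ₀² = 1/0.031447 ≈ 31.8.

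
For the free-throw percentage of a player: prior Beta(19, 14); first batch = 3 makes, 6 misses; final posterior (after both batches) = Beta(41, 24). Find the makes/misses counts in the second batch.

19 makes and 4 misses

Sequential conjugate updates are equivalent to a single update on the pooled data, so total successes = posterior α − prior α and total failures = posterior β − prior β.
Total across both batches: 41−19=22 makes, 24−14=10 misses.
Subtract the first batch: 22−3=19 makes and 10−6=4 misses.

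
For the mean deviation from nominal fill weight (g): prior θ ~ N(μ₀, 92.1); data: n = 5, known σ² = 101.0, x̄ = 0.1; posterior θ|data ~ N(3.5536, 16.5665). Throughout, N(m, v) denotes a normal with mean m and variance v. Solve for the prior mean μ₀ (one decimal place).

μ₀ = 19.3

The posterior mean is a precision-weighted average: μ_n = (τ₀μ₀ + τ_data·x̄)/(τ₀+τ_data), with τ₀=1/σ₀² and τ_data=n/σ².
Here τ₀ = 1/92.1 = 0.010858 and τ_data = 5/101.0 = 0.049505, so τ_n = 0.060363.
Rearranging for μ₀: μ₀ = (μ_n·τ_n − τ_data·x̄)/τ₀ = (3.5536·0.060363 − 0.049505·0.1) / 0.010858 = 0.209555/0.010858 ≈ 19.3.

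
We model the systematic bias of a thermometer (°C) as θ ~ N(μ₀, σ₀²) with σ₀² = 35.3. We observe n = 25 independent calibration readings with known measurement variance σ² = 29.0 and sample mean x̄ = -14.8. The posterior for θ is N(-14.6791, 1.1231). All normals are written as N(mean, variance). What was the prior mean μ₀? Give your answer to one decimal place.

With known observation variance, the Normal–Normal posterior has precision τ_n = τ₀ + n/σ² and mean μ_n = (τ₀μ₀ + (n/σ²)x̄)/τ_n.
Here τ₀ = 1/35.3 = 0.028329 and τ_data = 25/29.0 = 0.862069, so τ_n = 0.890398.
Rearranging for μ₀: μ₀ = (μ_n·τ_n − τ_data·x̄)/τ₀ = (-14.6791·0.890398 − 0.862069·-14.8) / 0.028329 = -0.311620/0.028329 ≈ -11.0.

μ₀ = -11.0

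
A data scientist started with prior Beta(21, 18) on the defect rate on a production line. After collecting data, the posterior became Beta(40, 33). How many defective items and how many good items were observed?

19 defective items and 15 good items

Under Beta–binomial conjugacy the posterior parameters are (α+s, β+f).
Match parameters: s=40−21=19, f=33−18=15.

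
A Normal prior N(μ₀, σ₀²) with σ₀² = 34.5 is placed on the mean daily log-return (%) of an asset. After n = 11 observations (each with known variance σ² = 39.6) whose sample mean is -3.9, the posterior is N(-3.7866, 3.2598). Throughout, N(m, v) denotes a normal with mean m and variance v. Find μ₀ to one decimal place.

The posterior mean is a precision-weighted average: μ_n = (τ₀μ₀ + τ_data·x̄)/(τ₀+τ_data), with τ₀=1/σ₀² and τ_data=n/σ².
Here τ₀ = 1/34.5 = 0.028986 and τ_data = 11/39.6 = 0.277778, so τ_n = 0.306764.
Rearranging for μ₀: μ₀ = (μ_n·τ_n − τ_data·x̄)/τ₀ = (-3.7866·0.306764 − 0.277778·-3.9) / 0.028986 = -0.078258/0.028986 ≈ -2.7.

μ₀ = -2.7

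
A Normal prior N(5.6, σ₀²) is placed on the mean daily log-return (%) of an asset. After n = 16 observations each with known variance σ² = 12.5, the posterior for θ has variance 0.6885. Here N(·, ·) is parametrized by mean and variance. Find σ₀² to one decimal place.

σ₀² = 5.8

Posterior precision equals prior precision plus data precision: 1/σ_n² = 1/σ₀² + n/σ².
So 1/σ₀² = 1/0.6885 − 16/12.5 = 1.452433 − 1.280000 = 0.172433.
Hence σ₀² = 1/0.172433 ≈ 5.8.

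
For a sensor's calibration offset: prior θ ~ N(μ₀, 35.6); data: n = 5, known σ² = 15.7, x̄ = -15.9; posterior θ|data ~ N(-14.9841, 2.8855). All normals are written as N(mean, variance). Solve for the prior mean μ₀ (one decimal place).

With known observation variance, the Normal–Normal posterior has precision τ_n = τ₀ + n/σ² and mean μ_n = (τ₀μ₀ + (n/σ²)x̄)/τ_n.
Here τ₀ = 1/35.6 = 0.028090 and τ_data = 5/15.7 = 0.318471, so τ_n = 0.346561.
Rearranging for μ₀: μ₀ = (μ_n·τ_n − τ_data·x̄)/τ₀ = (-14.9841·0.346561 − 0.318471·-15.9) / 0.028090 = -0.129216/0.028090 ≈ -4.6.

μ₀ = -4.6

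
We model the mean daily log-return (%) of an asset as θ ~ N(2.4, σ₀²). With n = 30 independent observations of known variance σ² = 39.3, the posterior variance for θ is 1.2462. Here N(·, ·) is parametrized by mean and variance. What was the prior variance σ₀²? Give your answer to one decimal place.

σ₀² = 25.6

Posterior precision equals prior precision plus data precision: 1/σ_n² = 1/σ₀² + n/σ².
So 1/σ₀² = 1/1.2462 − 30/39.3 = 0.802439 − 0.763359 = 0.039080.
Hence σ₀² = 1/0.039080 ≈ 25.6.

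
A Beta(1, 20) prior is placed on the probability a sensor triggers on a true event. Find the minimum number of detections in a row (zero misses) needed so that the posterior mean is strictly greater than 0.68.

k = 42

After k detections and 0 misses the posterior is Beta(1+k, 20), with mean (1+k)/(1+20+k).
Set (1+k)/(21+k) > 0.68 and solve: k > (0.68·21 − 1)/(1 − 0.68) = 41.500.
The smallest integer exceeding 41.500 is 42, and checking k=42: (43)/(63) = 0.6825 > 0.68.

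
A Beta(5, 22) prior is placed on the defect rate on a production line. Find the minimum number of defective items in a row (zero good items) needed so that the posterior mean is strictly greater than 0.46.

After k defective items and 0 good items the posterior is Beta(5+k, 22), with mean (5+k)/(5+22+k).
Set (5+k)/(27+k) > 0.46 and solve: k > (0.46·27 − 5)/(1 − 0.46) = 13.741.
The smallest integer exceeding 13.741 is 14.

k = 14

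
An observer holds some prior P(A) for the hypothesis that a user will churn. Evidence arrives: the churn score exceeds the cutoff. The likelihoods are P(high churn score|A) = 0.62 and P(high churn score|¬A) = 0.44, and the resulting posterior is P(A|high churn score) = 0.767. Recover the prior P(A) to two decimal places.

P(A) = 0.70

In odds form, posterior odds = prior odds × likelihood ratio, so prior odds = posterior odds ÷ LR.
Posterior odds = 0.767/(1−0.767) = 3.2918. LR = 0.62/0.44 = 1.4091.
Prior odds = 3.2918/1.4091 = 2.3361, so P(A) = 2.3361/(1+2.3361) ≈ 0.70.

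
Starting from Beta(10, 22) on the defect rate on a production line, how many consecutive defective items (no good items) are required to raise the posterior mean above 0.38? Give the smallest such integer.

k = 4

After k defective items and 0 good items the posterior is Beta(10+k, 22), with mean (10+k)/(10+22+k).
Set (10+k)/(32+k) > 0.38 and solve: k > (0.38·32 − 10)/(1 − 0.38) = 3.484.
The smallest integer exceeding 3.484 is 4.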